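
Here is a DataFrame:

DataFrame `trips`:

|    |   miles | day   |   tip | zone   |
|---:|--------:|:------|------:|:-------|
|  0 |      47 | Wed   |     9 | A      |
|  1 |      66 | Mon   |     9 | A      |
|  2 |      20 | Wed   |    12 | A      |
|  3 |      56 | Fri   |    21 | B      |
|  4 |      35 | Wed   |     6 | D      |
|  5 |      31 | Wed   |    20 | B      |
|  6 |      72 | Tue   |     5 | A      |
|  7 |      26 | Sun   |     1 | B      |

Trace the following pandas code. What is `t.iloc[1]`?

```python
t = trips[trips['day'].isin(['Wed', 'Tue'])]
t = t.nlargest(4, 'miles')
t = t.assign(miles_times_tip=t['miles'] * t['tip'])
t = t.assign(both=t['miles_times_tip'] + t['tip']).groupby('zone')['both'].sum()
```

filter rows where day in ['Wed', 'Tue']:
   miles  day  tip zone
0     47  Wed    9    A
2     20  Wed   12    A
4     35  Wed    6    D
5     31  Wed   20    B
6     72  Tue    5    A
take 4 rows with largest miles:
   miles  day  tip zone
6     72  Tue    5    A
0     47  Wed    9    A
4     35  Wed    6    D
5     31  Wed   20    B
add column miles_times_tip = t['miles'] * t['tip']:
   miles  day  tip zone  miles_times_tip
6     72  Tue    5    A              360
0     47  Wed    9    A              423
4     35  Wed    6    D              210
5     31  Wed   20    B              620
add column both = t['miles_times_tip'] + t['tip']:
   miles  day  tip zone  miles_times_tip  both
6     72  Tue    5    A              360   365
0     47  Wed    9    A              423   432
4     35  Wed    6    D              210   216
5     31  Wed   20    B              620   640
group by zone, sum of both:
zone
A    797
B    640
D    216
Name: both, dtype: int64
value at position 1 → 640

640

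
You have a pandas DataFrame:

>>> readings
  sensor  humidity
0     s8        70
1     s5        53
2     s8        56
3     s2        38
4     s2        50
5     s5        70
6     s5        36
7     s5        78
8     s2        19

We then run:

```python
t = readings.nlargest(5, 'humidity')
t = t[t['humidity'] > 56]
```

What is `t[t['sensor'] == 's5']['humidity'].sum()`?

take 5 rows with largest humidity:
  sensor  humidity
7     s5        78
0     s8        70
5     s5        70
2     s8        56
1     s5        53
filter rows where humidity > 56:
  sensor  humidity
7     s5        78
0     s8        70
5     s5        70
filter rows where sensor == 's5':
  sensor  humidity
7     s5        78
5     s5        70
Taking the sum of column 'humidity' gives 148.

148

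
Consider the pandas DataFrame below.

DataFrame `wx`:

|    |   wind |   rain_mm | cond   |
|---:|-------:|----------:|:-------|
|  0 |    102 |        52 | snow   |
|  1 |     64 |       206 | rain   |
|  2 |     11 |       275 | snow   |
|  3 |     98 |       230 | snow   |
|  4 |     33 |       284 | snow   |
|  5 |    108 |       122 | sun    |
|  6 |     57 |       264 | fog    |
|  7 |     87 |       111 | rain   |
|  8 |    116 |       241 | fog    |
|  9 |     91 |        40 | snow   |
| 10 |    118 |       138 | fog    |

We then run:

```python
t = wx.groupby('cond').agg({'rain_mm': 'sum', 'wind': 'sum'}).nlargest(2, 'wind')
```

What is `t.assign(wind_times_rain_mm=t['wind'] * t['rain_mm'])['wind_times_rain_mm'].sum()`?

482248

group by cond: sum(rain_mm), sum(wind):
      rain_mm  wind
cond               
fog       643   291
rain      317   151
snow      881   335
sun       122   108
take 2 rows with largest wind:
      rain_mm  wind
cond               
snow      881   335
fog       643   291
add column wind_times_rain_mm = t['wind'] * t['rain_mm']:
      rain_mm  wind  wind_times_rain_mm
cond                                   
snow      881   335              295135
fog       643   291              187113
Hence 482248.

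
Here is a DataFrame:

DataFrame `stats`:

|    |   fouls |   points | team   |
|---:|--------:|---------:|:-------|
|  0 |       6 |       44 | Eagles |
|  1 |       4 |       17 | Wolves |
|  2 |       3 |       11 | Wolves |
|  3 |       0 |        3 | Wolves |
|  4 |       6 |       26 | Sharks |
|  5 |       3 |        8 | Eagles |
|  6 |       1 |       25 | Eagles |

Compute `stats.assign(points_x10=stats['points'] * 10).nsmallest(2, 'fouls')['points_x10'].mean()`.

add column points_x10 = stats['points'] * 10:
   fouls  points    team  points_x10
0      6      44  Eagles         440
1      4      17  Wolves         170
2      3      11  Wolves         110
3      0       3  Wolves          30
4      6      26  Sharks         260
5      3       8  Eagles          80
6      1      25  Eagles         250
take 2 rows with smallest fouls:
   fouls  points    team  points_x10
3      0       3  Wolves          30
6      1      25  Eagles         250
The mean of column 'points_x10' is 140.0.

140.0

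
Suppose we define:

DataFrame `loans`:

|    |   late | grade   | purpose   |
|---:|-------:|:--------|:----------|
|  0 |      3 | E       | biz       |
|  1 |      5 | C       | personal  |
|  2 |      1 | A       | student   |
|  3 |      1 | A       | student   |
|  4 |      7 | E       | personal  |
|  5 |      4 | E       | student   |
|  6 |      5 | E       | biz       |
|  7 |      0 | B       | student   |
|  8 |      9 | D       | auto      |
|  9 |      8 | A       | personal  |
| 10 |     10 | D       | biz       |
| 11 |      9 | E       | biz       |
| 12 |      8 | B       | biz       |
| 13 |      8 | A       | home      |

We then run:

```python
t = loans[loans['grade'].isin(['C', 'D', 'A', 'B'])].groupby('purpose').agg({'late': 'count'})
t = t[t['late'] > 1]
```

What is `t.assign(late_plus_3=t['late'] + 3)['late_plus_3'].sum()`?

16

filter rows where grade in ['C', 'D', 'A', 'B']:
    late grade   purpose
1      5     C  personal
2      1     A   student
3      1     A   student
7      0     B   student
8      9     D      auto
9      8     A  personal
10    10     D       biz
12     8     B       biz
13     8     A      home
group by purpose, count of late:
          late
purpose       
auto         1
biz          2
home         1
personal     2
student      3
filter rows where late > 1:
          late
purpose       
biz          2
personal     2
student      3
add column late_plus_3 = t['late'] + 3:
          late  late_plus_3
purpose                    
biz          2            5
personal     2            5
student      3            6
So sum() = 16.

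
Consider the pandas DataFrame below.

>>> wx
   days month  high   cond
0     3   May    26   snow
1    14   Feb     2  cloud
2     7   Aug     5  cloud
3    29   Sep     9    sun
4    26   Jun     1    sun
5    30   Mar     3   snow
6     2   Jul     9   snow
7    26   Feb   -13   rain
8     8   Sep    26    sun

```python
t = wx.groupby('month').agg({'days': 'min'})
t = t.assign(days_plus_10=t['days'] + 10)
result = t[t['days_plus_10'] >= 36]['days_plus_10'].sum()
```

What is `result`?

group by month, min of days:
       days
month      
Aug       7
Feb      14
Jul       2
Jun      26
Mar      30
May       3
Sep       8
add column days_plus_10 = t['days'] + 10:
       days  days_plus_10
month                    
Aug       7            17
Feb      14            24
Jul       2            12
Jun      26            36
Mar      30            40
May       3            13
Sep       8            18
filter rows where days_plus_10 >= 36:
       days  days_plus_10
month                    
Jun      26            36
Mar      30            40

76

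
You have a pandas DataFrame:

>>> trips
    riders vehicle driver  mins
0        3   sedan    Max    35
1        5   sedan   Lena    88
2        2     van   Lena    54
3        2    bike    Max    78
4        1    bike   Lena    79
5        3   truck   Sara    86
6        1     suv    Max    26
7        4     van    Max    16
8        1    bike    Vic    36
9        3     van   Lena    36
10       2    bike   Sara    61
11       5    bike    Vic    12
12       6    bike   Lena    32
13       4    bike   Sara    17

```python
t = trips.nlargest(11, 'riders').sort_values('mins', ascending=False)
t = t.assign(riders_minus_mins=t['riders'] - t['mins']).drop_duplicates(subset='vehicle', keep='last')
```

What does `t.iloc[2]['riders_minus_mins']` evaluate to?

take 11 rows with largest riders:
    riders vehicle driver  mins
12       6    bike   Lena    32
1        5   sedan   Lena    88
11       5    bike    Vic    12
7        4     van    Max    16
13       4    bike   Sara    17
0        3   sedan    Max    35
5        3   truck   Sara    86
9        3     van   Lena    36
2        2     van   Lena    54
3        2    bike    Max    78
10       2    bike   Sara    61
sort by mins descending:
    riders vehicle driver  mins
1        5   sedan   Lena    88
5        3   truck   Sara    86
3        2    bike    Max    78
10       2    bike   Sara    61
2        2     van   Lena    54
9        3     van   Lena    36
0        3   sedan    Max    35
12       6    bike   Lena    32
13       4    bike   Sara    17
7        4     van    Max    16
11       5    bike    Vic    12
add column riders_minus_mins = t['riders'] - t['mins']:
    riders vehicle driver  mins  riders_minus_mins
1        5   sedan   Lena    88                -83
5        3   truck   Sara    86                -83
3        2    bike    Max    78                -76
10       2    bike   Sara    61                -59
2        2     van   Lena    54                -52
9        3     van   Lena    36                -33
0        3   sedan    Max    35                -32
12       6    bike   Lena    32                -26
13       4    bike   Sara    17                -13
7        4     van    Max    16                -12
11       5    bike    Vic    12                 -7
drop duplicate vehicle (keep=last):
    riders vehicle driver  mins  riders_minus_mins
5        3   truck   Sara    86                -83
0        3   sedan    Max    35                -32
7        4     van    Max    16                -12
11       5    bike    Vic    12                 -7

-12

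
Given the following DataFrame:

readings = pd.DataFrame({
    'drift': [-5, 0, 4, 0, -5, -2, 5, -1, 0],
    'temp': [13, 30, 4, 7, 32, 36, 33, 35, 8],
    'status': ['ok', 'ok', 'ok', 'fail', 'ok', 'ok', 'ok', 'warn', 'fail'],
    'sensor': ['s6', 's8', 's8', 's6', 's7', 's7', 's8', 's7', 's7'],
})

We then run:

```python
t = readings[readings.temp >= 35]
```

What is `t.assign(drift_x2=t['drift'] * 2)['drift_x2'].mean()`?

filter rows where temp >= 35:
   drift  temp status sensor
5     -2    36     ok     s7
7     -1    35   warn     s7
add column drift_x2 = t['drift'] * 2:
   drift  temp status sensor  drift_x2
5     -2    36     ok     s7        -4
7     -1    35   warn     s7        -2

-3.0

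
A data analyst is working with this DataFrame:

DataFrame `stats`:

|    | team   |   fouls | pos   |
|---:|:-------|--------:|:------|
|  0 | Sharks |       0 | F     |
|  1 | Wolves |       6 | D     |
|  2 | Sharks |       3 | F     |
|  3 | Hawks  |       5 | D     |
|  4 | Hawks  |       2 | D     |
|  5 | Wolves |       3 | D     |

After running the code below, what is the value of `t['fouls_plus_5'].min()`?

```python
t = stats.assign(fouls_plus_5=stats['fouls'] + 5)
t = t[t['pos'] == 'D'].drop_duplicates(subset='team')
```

10

add column fouls_plus_5 = stats['fouls'] + 5:
     team  fouls pos  fouls_plus_5
0  Sharks      0   F             5
1  Wolves      6   D            11
2  Sharks      3   F             8
3   Hawks      5   D            10
4   Hawks      2   D             7
5  Wolves      3   D             8
filter rows where pos == 'D':
     team  fouls pos  fouls_plus_5
1  Wolves      6   D            11
3   Hawks      5   D            10
4   Hawks      2   D             7
5  Wolves      3   D             8
drop duplicate team (keep=first):
     team  fouls pos  fouls_plus_5
1  Wolves      6   D            11
3   Hawks      5   D            10
So min() = 10.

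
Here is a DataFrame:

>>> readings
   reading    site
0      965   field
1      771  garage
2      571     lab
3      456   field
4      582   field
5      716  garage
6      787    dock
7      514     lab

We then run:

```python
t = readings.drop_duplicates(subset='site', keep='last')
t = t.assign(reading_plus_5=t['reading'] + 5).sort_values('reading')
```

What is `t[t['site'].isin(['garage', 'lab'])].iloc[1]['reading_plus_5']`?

drop duplicate site (keep=last):
   reading    site
4      582   field
5      716  garage
6      787    dock
7      514     lab
add column reading_plus_5 = t['reading'] + 5:
   reading    site  reading_plus_5
4      582   field             587
5      716  garage             721
6      787    dock             792
7      514     lab             519
sort by reading:
   reading    site  reading_plus_5
7      514     lab             519
4      582   field             587
5      716  garage             721
6      787    dock             792
filter rows where site in ['garage', 'lab']:
   reading    site  reading_plus_5
7      514     lab             519
5      716  garage             721
Taking the value at position 1, column 'reading_plus_5' gives 721.

721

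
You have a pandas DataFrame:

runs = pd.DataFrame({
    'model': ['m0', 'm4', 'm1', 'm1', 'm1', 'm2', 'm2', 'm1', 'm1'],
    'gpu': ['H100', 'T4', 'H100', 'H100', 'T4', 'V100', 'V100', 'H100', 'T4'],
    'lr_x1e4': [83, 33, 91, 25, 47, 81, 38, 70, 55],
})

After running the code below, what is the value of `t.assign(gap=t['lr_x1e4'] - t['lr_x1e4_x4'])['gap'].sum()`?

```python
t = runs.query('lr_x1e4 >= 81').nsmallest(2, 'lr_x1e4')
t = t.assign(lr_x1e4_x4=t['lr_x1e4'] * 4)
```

filter rows where lr_x1e4 >= 81:
  model   gpu  lr_x1e4
0    m0  H100       83
2    m1  H100       91
5    m2  V100       81
take 2 rows with smallest lr_x1e4:
  model   gpu  lr_x1e4
5    m2  V100       81
0    m0  H100       83
add column lr_x1e4_x4 = t['lr_x1e4'] * 4:
  model   gpu  lr_x1e4  lr_x1e4_x4
5    m2  V100       81         324
0    m0  H100       83         332
add column gap = t['lr_x1e4'] - t['lr_x1e4_x4']:
  model   gpu  lr_x1e4  lr_x1e4_x4  gap
5    m2  V100       81         324 -243
0    m0  H100       83         332 -249

-492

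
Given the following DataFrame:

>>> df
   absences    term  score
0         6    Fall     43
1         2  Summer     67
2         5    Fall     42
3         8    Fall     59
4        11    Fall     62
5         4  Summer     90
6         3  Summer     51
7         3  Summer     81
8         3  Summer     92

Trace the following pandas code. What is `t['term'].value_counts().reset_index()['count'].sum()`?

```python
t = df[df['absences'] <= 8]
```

filter rows where absences <= 8:
   absences    term  score
0         6    Fall     43
1         2  Summer     67
2         5    Fall     42
3         8    Fall     59
5         4  Summer     90
6         3  Summer     51
7         3  Summer     81
8         3  Summer     92
value_counts of term:
term
Summer    5
Fall      3
Name: count, dtype: int64
reset_index():
     term  count
0  Summer      5
1    Fall      3
sum of column 'count' → 8

8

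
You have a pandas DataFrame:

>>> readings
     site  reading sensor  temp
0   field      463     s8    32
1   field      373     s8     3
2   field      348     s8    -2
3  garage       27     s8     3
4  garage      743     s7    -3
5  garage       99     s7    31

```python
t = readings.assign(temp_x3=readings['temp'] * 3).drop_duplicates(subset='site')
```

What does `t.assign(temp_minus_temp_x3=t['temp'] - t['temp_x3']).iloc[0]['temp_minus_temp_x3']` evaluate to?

-64

add column temp_x3 = readings['temp'] * 3:
     site  reading sensor  temp  temp_x3
0   field      463     s8    32       96
1   field      373     s8     3        9
2   field      348     s8    -2       -6
3  garage       27     s8     3        9
4  garage      743     s7    -3       -9
5  garage       99     s7    31       93
drop duplicate site (keep=first):
     site  reading sensor  temp  temp_x3
0   field      463     s8    32       96
3  garage       27     s8     3        9
add column temp_minus_temp_x3 = t['temp'] - t['temp_x3']:
     site  reading sensor  temp  temp_x3  temp_minus_temp_x3
0   field      463     s8    32       96                 -64
3  garage       27     s8     3        9                  -6
Reading off the value at position 0, column 'temp_minus_temp_x3', we get -64.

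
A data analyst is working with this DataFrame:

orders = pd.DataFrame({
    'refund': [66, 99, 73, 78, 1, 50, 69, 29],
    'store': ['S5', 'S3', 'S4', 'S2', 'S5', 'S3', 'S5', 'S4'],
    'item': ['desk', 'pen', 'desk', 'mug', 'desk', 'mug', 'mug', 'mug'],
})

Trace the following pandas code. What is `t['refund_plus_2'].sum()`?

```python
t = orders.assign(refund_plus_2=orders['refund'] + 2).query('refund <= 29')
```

34

add column refund_plus_2 = orders['refund'] + 2:
   refund store  item  refund_plus_2
0      66    S5  desk             68
1      99    S3   pen            101
2      73    S4  desk             75
3      78    S2   mug             80
4       1    S5  desk              3
5      50    S3   mug             52
6      69    S5   mug             71
7      29    S4   mug             31
filter rows where refund <= 29:
   refund store  item  refund_plus_2
4       1    S5  desk              3
7      29    S4   mug             31
Taking the sum of column 'refund_plus_2' gives 34.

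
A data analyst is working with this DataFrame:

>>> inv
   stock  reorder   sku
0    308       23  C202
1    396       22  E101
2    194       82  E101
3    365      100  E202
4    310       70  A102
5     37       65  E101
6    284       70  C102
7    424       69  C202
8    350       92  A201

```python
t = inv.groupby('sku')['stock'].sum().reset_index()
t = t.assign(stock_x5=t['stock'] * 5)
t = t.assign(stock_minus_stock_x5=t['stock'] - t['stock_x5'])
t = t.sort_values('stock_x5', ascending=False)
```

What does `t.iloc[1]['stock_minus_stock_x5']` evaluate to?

-2508

group by sku, sum of stock:
sku
A102    310
A201    350
C102    284
C202    732
E101    627
E202    365
Name: stock, dtype: int64
reset_index():
    sku  stock
0  A102    310
1  A201    350
2  C102    284
3  C202    732
4  E101    627
5  E202    365
add column stock_x5 = t['stock'] * 5:
    sku  stock  stock_x5
0  A102    310      1550
1  A201    350      1750
2  C102    284      1420
3  C202    732      3660
4  E101    627      3135
5  E202    365      1825
add column stock_minus_stock_x5 = t['stock'] - t['stock_x5']:
    sku  stock  stock_x5  stock_minus_stock_x5
0  A102    310      1550                 -1240
1  A201    350      1750                 -1400
2  C102    284      1420                 -1136
3  C202    732      3660                 -2928
4  E101    627      3135                 -2508
5  E202    365      1825                 -1460
sort by stock_x5 descending:
    sku  stock  stock_x5  stock_minus_stock_x5
3  C202    732      3660                 -2928
4  E101    627      3135                 -2508
5  E202    365      1825                 -1460
1  A201    350      1750                 -1400
0  A102    310      1550                 -1240
2  C102    284      1420                 -1136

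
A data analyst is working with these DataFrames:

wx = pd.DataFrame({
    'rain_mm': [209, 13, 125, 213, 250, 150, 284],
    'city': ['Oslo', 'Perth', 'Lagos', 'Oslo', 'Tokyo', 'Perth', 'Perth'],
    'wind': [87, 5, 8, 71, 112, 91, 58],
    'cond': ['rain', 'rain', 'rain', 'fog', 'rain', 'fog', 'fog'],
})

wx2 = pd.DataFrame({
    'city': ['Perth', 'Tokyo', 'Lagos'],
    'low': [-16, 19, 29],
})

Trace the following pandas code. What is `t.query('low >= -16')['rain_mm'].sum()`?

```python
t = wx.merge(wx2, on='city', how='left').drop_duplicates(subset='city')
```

merge on 'city' (how='left') → 7 rows:
   rain_mm   city  wind  cond   low
0      209   Oslo    87  rain   NaN
1       13  Perth     5  rain -16.0
2      125  Lagos     8  rain  29.0
3      213   Oslo    71   fog   NaN
4      250  Tokyo   112  rain  19.0
5      150  Perth    91   fog -16.0
6      284  Perth    58   fog -16.0
drop duplicate city (keep=first):
   rain_mm   city  wind  cond   low
0      209   Oslo    87  rain   NaN
1       13  Perth     5  rain -16.0
2      125  Lagos     8  rain  29.0
4      250  Tokyo   112  rain  19.0
filter rows where low >= -16:
   rain_mm   city  wind  cond   low
1       13  Perth     5  rain -16.0
2      125  Lagos     8  rain  29.0
4      250  Tokyo   112  rain  19.0
sum of column 'rain_mm' → 388

388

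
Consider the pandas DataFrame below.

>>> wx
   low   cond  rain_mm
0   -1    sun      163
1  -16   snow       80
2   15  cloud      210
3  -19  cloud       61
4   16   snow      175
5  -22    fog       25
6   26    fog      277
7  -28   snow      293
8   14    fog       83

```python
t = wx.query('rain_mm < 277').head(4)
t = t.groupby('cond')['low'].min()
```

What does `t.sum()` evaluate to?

-36

filter rows where rain_mm < 277:
   low   cond  rain_mm
0   -1    sun      163
1  -16   snow       80
2   15  cloud      210
3  -19  cloud       61
4   16   snow      175
5  -22    fog       25
8   14    fog       83
take first 4 rows:
   low   cond  rain_mm
0   -1    sun      163
1  -16   snow       80
2   15  cloud      210
3  -19  cloud       61
group by cond, min of low:
cond
cloud   -19
snow    -16
sun      -1
Name: low, dtype: int64
Taking the sum of the resulting series gives -36.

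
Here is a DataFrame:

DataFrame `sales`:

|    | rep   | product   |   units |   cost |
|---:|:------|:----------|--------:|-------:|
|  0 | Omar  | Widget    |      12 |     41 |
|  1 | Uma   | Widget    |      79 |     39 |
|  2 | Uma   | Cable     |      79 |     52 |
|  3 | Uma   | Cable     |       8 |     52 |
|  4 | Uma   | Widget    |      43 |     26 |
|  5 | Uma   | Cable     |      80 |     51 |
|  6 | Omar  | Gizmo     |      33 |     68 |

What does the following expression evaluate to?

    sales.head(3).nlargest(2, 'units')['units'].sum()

take first 3 rows:
    rep product  units  cost
0  Omar  Widget     12    41
1   Uma  Widget     79    39
2   Uma   Cable     79    52
take 2 rows with largest units:
   rep product  units  cost
1  Uma  Widget     79    39
2  Uma   Cable     79    52
The sum of column 'units' is 158.

158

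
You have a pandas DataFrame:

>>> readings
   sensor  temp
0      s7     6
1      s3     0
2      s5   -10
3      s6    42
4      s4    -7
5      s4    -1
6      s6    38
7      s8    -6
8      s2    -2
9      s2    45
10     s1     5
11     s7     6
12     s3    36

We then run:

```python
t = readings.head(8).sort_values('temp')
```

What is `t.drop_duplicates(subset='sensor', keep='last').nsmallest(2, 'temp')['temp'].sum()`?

-16

take first 8 rows:
  sensor  temp
0     s7     6
1     s3     0
2     s5   -10
3     s6    42
4     s4    -7
5     s4    -1
6     s6    38
7     s8    -6
sort by temp:
  sensor  temp
2     s5   -10
4     s4    -7
7     s8    -6
5     s4    -1
1     s3     0
0     s7     6
6     s6    38
3     s6    42
drop duplicate sensor (keep=last):
  sensor  temp
2     s5   -10
7     s8    -6
5     s4    -1
1     s3     0
0     s7     6
3     s6    42
take 2 rows with smallest temp:
  sensor  temp
2     s5   -10
7     s8    -6
Reading off the sum of column 'temp', we get -16.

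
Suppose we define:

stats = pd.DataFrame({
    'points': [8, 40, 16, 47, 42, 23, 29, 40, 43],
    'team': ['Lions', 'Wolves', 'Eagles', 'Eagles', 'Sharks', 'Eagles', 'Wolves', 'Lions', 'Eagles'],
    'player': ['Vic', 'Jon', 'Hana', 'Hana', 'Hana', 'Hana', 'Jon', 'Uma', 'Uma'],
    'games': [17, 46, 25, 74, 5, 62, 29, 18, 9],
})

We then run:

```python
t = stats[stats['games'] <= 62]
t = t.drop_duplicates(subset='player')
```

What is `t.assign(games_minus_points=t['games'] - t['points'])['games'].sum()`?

filter rows where games <= 62:
   points    team player  games
0       8   Lions    Vic     17
1      40  Wolves    Jon     46
2      16  Eagles   Hana     25
4      42  Sharks   Hana      5
5      23  Eagles   Hana     62
6      29  Wolves    Jon     29
7      40   Lions    Uma     18
8      43  Eagles    Uma      9
drop duplicate player (keep=first):
   points    team player  games
0       8   Lions    Vic     17
1      40  Wolves    Jon     46
2      16  Eagles   Hana     25
7      40   Lions    Uma     18
add column games_minus_points = t['games'] - t['points']:
   points    team player  games  games_minus_points
0       8   Lions    Vic     17                   9
1      40  Wolves    Jon     46                   6
2      16  Eagles   Hana     25                   9
7      40   Lions    Uma     18                 -22
Hence 106.

106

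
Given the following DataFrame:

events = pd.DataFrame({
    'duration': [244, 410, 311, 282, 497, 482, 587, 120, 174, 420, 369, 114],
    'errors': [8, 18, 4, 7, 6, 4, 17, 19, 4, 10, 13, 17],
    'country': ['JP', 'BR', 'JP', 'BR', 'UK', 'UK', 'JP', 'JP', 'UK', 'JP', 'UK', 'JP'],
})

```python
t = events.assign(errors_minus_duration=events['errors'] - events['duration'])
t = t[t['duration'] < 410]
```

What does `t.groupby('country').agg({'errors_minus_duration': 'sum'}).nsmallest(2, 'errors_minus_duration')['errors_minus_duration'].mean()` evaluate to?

add column errors_minus_duration = events['errors'] - events['duration']:
    duration  errors country  errors_minus_duration
0        244       8      JP                   -236
1        410      18      BR                   -392
2        311       4      JP                   -307
3        282       7      BR                   -275
4        497       6      UK                   -491
5        482       4      UK                   -478
6        587      17      JP                   -570
7        120      19      JP                   -101
8        174       4      UK                   -170
9        420      10      JP                   -410
10       369      13      UK                   -356
11       114      17      JP                    -97
filter rows where duration < 410:
    duration  errors country  errors_minus_duration
0        244       8      JP                   -236
2        311       4      JP                   -307
3        282       7      BR                   -275
7        120      19      JP                   -101
8        174       4      UK                   -170
10       369      13      UK                   -356
11       114      17      JP                    -97
group by country, sum of errors_minus_duration:
         errors_minus_duration
country                       
BR                        -275
JP                        -741
UK                        -526
take 2 rows with smallest errors_minus_duration:
         errors_minus_duration
country                       
JP                        -741
UK                        -526

-633.5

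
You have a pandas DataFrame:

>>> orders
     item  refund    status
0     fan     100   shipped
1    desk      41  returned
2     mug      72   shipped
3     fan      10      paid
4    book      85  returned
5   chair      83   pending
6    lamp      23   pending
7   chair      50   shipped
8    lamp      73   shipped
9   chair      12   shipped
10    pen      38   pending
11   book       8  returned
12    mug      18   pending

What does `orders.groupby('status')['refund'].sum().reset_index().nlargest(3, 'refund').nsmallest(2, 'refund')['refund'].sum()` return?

296

group by status, sum of refund:
status
paid         10
pending     162
returned    134
shipped     307
Name: refund, dtype: int64
reset_index():
     status  refund
0      paid      10
1   pending     162
2  returned     134
3   shipped     307
take 3 rows with largest refund:
     status  refund
3   shipped     307
1   pending     162
2  returned     134
take 2 rows with smallest refund:
     status  refund
2  returned     134
1   pending     162
Finally, sum of column 'refund' = 296.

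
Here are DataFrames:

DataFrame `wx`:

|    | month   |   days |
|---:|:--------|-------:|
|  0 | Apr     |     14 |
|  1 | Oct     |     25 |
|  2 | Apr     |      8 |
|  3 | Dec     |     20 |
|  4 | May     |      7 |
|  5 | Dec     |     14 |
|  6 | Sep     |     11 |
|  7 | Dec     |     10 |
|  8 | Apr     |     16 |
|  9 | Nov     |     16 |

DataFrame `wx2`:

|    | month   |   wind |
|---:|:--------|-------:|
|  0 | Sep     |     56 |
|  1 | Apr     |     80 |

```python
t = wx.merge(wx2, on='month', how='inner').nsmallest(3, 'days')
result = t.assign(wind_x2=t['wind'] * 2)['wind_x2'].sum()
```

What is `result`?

merge on 'month' (how='inner') → 4 rows:
  month  days  wind
0   Apr    14    80
1   Apr     8    80
2   Sep    11    56
3   Apr    16    80
take 3 rows with smallest days:
  month  days  wind
1   Apr     8    80
2   Sep    11    56
0   Apr    14    80
add column wind_x2 = t['wind'] * 2:
  month  days  wind  wind_x2
1   Apr     8    80      160
2   Sep    11    56      112
0   Apr    14    80      160
Finally, sum of column 'wind_x2' = 432.

432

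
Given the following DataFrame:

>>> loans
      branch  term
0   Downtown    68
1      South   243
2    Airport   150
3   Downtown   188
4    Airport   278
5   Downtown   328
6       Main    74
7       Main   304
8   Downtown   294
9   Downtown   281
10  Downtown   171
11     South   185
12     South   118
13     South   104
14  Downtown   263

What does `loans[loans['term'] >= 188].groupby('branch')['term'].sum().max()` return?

1354

filter rows where term >= 188:
      branch  term
1      South   243
3   Downtown   188
4    Airport   278
5   Downtown   328
7       Main   304
8   Downtown   294
9   Downtown   281
14  Downtown   263
group by branch, sum of term:
branch
Airport      278
Downtown    1354
Main         304
South        243
Name: term, dtype: int64
Taking the max of the resulting series gives 1354.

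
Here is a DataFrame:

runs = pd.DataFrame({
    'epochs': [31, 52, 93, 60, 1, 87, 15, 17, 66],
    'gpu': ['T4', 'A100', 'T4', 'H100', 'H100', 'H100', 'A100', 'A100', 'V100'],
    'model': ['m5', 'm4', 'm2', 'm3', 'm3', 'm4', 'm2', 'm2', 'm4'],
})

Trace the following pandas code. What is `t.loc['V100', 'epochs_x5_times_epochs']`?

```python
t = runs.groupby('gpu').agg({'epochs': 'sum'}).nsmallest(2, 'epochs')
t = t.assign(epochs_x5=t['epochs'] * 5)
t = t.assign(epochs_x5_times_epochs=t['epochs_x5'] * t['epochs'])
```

21780

group by gpu, sum of epochs:
      epochs
gpu         
A100      84
H100     148
T4       124
V100      66
take 2 rows with smallest epochs:
      epochs
gpu         
V100      66
A100      84
add column epochs_x5 = t['epochs'] * 5:
      epochs  epochs_x5
gpu                    
V100      66        330
A100      84        420
add column epochs_x5_times_epochs = t['epochs_x5'] * t['epochs']:
      epochs  epochs_x5  epochs_x5_times_epochs
gpu                                            
V100      66        330                   21780
A100      84        420                   35280
Then the value at row 'V100', column 'epochs_x5_times_epochs': 21780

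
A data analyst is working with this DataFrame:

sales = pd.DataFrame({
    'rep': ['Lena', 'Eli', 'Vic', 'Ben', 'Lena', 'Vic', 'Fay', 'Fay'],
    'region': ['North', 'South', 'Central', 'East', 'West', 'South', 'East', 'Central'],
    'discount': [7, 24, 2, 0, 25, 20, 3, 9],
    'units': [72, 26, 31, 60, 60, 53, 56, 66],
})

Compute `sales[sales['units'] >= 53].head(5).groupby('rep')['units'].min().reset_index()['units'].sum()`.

filter rows where units >= 53:
    rep   region  discount  units
0  Lena    North         7     72
3   Ben     East         0     60
4  Lena     West        25     60
5   Vic    South        20     53
6   Fay     East         3     56
7   Fay  Central         9     66
take first 5 rows:
    rep region  discount  units
0  Lena  North         7     72
3   Ben   East         0     60
4  Lena   West        25     60
5   Vic  South        20     53
6   Fay   East         3     56
group by rep, min of units:
rep
Ben     60
Fay     56
Lena    60
Vic     53
Name: units, dtype: int64
reset_index():
    rep  units
0   Ben     60
1   Fay     56
2  Lena     60
3   Vic     53

229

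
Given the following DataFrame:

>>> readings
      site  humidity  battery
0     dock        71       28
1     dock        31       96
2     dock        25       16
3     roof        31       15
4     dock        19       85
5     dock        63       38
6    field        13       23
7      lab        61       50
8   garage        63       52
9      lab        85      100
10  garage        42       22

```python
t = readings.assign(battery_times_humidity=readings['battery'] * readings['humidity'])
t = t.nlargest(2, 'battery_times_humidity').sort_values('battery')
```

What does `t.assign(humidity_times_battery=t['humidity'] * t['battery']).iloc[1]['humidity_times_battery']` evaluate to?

add column battery_times_humidity = readings['battery'] * readings['humidity']:
      site  humidity  battery  battery_times_humidity
0     dock        71       28                    1988
1     dock        31       96                    2976
2     dock        25       16                     400
3     roof        31       15                     465
4     dock        19       85                    1615
5     dock        63       38                    2394
6    field        13       23                     299
7      lab        61       50                    3050
8   garage        63       52                    3276
9      lab        85      100                    8500
10  garage        42       22                     924
take 2 rows with largest battery_times_humidity:
     site  humidity  battery  battery_times_humidity
9     lab        85      100                    8500
8  garage        63       52                    3276
sort by battery:
     site  humidity  battery  battery_times_humidity
8  garage        63       52                    3276
9     lab        85      100                    8500
add column humidity_times_battery = t['humidity'] * t['battery']:
     site  humidity  battery  battery_times_humidity  humidity_times_battery
8  garage        63       52                    3276                    3276
9     lab        85      100                    8500                    8500

8500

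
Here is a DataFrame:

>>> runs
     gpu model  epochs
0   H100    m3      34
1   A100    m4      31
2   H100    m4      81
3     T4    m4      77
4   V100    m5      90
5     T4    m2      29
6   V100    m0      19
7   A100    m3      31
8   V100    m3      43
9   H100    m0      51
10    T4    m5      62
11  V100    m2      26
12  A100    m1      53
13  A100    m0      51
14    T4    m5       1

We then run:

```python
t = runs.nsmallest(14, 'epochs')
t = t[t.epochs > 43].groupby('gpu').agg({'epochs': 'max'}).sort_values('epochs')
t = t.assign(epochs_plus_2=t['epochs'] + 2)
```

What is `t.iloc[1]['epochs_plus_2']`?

take 14 rows with smallest epochs:
     gpu model  epochs
14    T4    m5       1
6   V100    m0      19
11  V100    m2      26
5     T4    m2      29
1   A100    m4      31
7   A100    m3      31
0   H100    m3      34
8   V100    m3      43
9   H100    m0      51
13  A100    m0      51
12  A100    m1      53
10    T4    m5      62
3     T4    m4      77
2   H100    m4      81
filter rows where epochs > 43:
     gpu model  epochs
9   H100    m0      51
13  A100    m0      51
12  A100    m1      53
10    T4    m5      62
3     T4    m4      77
2   H100    m4      81
group by gpu, max of epochs:
      epochs
gpu         
A100      53
H100      81
T4        77
sort by epochs:
      epochs
gpu         
A100      53
T4        77
H100      81
add column epochs_plus_2 = t['epochs'] + 2:
      epochs  epochs_plus_2
gpu                        
A100      53             55
T4        77             79
H100      81             83
The value at position 1, column 'epochs_plus_2' is 79.

79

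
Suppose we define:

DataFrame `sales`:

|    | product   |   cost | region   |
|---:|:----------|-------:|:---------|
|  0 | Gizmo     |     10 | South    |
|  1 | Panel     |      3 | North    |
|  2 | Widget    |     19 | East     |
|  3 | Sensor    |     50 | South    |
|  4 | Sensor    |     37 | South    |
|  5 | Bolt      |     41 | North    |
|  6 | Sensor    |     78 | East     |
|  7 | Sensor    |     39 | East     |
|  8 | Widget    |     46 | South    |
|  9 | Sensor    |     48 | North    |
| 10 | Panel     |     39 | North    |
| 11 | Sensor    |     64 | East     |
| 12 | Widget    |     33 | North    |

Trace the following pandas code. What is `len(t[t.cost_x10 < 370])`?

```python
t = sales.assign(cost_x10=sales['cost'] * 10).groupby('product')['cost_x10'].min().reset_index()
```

add column cost_x10 = sales['cost'] * 10:
   product  cost region  cost_x10
0    Gizmo    10  South       100
1    Panel     3  North        30
2   Widget    19   East       190
3   Sensor    50  South       500
4   Sensor    37  South       370
5     Bolt    41  North       410
6   Sensor    78   East       780
7   Sensor    39   East       390
8   Widget    46  South       460
9   Sensor    48  North       480
10   Panel    39  North       390
11  Sensor    64   East       640
12  Widget    33  North       330
group by product, min of cost_x10:
product
Bolt      410
Gizmo     100
Panel      30
Sensor    370
Widget    190
Name: cost_x10, dtype: int64
reset_index():
  product  cost_x10
0    Bolt       410
1   Gizmo       100
2   Panel        30
3  Sensor       370
4  Widget       190
filter rows where cost_x10 < 370:
  product  cost_x10
1   Gizmo       100
2   Panel        30
4  Widget       190
So cost_x10 < 370]) = 3.

3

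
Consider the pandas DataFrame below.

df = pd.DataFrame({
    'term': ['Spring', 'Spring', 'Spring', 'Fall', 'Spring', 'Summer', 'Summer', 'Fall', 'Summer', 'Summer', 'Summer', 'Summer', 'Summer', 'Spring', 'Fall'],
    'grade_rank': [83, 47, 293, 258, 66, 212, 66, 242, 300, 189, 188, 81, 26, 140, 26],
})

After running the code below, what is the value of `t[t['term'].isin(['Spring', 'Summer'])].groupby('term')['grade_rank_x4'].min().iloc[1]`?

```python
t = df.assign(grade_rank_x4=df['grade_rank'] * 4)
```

add column grade_rank_x4 = df['grade_rank'] * 4:
      term  grade_rank  grade_rank_x4
0   Spring          83            332
1   Spring          47            188
2   Spring         293           1172
3     Fall         258           1032
4   Spring          66            264
5   Summer         212            848
6   Summer          66            264
7     Fall         242            968
8   Summer         300           1200
9   Summer         189            756
10  Summer         188            752
11  Summer          81            324
12  Summer          26            104
13  Spring         140            560
14    Fall          26            104
filter rows where term in ['Spring', 'Summer']:
      term  grade_rank  grade_rank_x4
0   Spring          83            332
1   Spring          47            188
2   Spring         293           1172
4   Spring          66            264
5   Summer         212            848
6   Summer          66            264
8   Summer         300           1200
9   Summer         189            756
10  Summer         188            752
11  Summer          81            324
12  Summer          26            104
13  Spring         140            560
group by term, min of grade_rank_x4:
term
Spring    188
Summer    104
Name: grade_rank_x4, dtype: int64

104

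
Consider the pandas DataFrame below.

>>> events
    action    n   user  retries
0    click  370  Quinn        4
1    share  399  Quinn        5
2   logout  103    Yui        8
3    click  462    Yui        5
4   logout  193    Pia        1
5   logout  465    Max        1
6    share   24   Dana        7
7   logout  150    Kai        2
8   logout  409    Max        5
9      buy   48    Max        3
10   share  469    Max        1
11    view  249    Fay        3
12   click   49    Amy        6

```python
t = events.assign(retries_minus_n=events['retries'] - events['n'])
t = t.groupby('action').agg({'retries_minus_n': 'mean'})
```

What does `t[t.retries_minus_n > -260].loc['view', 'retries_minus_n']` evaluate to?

-246.0

add column retries_minus_n = events['retries'] - events['n']:
    action    n   user  retries  retries_minus_n
0    click  370  Quinn        4             -366
1    share  399  Quinn        5             -394
2   logout  103    Yui        8              -95
3    click  462    Yui        5             -457
4   logout  193    Pia        1             -192
5   logout  465    Max        1             -464
6    share   24   Dana        7              -17
7   logout  150    Kai        2             -148
8   logout  409    Max        5             -404
9      buy   48    Max        3              -45
10   share  469    Max        1             -468
11    view  249    Fay        3             -246
12   click   49    Amy        6              -43
group by action, mean of retries_minus_n:
        retries_minus_n
action                 
buy          -45.000000
click       -288.666667
logout      -260.600000
share       -293.000000
view        -246.000000
filter rows where retries_minus_n > -260:
        retries_minus_n
action                 
buy               -45.0
view             -246.0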